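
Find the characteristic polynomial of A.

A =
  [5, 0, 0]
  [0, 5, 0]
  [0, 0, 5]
x^3 - 15*x^2 + 75*x - 125

Expanding det(x·I − A) (e.g. by cofactor expansion or by noting that A is similar to its Jordan form J, which has the same characteristic polynomial as A) gives
  χ_A(x) = x^3 - 15*x^2 + 75*x - 125
which factors as (x - 5)^3. The eigenvalues (with algebraic multiplicities) are λ = 5 with multiplicity 3.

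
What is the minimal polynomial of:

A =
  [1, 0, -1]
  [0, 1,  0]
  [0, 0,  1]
x^2 - 2*x + 1

The characteristic polynomial is χ_A(x) = (x - 1)^3, so the eigenvalues are known. The minimal polynomial is
  m_A(x) = Π_λ (x − λ)^{k_λ}
where k_λ is the size of the *largest* Jordan block for λ (equivalently, the smallest k with (A − λI)^k v = 0 for every generalised eigenvector v of λ).

  λ = 1: largest Jordan block has size 2, contributing (x − 1)^2

So m_A(x) = (x - 1)^2 = x^2 - 2*x + 1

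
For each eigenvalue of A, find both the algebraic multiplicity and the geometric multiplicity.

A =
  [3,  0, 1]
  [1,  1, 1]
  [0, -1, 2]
λ = 2: alg = 3, geom = 1

Step 1 — factor the characteristic polynomial to read off the algebraic multiplicities:
  χ_A(x) = (x - 2)^3

Step 2 — compute geometric multiplicities via the rank-nullity identity g(λ) = n − rank(A − λI):
  rank(A − (2)·I) = 2, so dim ker(A − (2)·I) = n − 2 = 1

Summary:
  λ = 2: algebraic multiplicity = 3, geometric multiplicity = 1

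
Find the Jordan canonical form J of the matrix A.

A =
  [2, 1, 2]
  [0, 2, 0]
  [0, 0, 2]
J_2(2) ⊕ J_1(2)

The characteristic polynomial is
  det(x·I − A) = x^3 - 6*x^2 + 12*x - 8 = (x - 2)^3

Eigenvalues and multiplicities (the geometric multiplicity of λ is n − rank(A − λI), which equals the number of Jordan blocks for λ):
  λ = 2: algebraic multiplicity = 3, geometric multiplicity = 2

Determining the block sizes for each eigenvalue:
  λ = 2: 2 blocks summing to 3 forces exactly one block of size 2 and the rest size 1 → block sizes [2, 1]

Assembling the blocks gives a Jordan form
J =
  [2, 1, 0]
  [0, 2, 0]
  [0, 0, 2]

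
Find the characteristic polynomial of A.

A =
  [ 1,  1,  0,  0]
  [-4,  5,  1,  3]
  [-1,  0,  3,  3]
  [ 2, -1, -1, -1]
x^4 - 8*x^3 + 24*x^2 - 32*x + 16

Expanding det(x·I − A) (e.g. by cofactor expansion or by noting that A is similar to its Jordan form J, which has the same characteristic polynomial as A) gives
  χ_A(x) = x^4 - 8*x^3 + 24*x^2 - 32*x + 16
which factors as (x - 2)^4. The eigenvalues (with algebraic multiplicities) are λ = 2 with multiplicity 4.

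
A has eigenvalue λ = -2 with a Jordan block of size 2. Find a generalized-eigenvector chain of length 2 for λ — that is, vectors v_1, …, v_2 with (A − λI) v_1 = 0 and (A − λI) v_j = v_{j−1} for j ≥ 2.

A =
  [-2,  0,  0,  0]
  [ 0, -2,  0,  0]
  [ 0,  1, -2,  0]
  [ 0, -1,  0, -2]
A Jordan chain for λ = -2 of length 2:
v_1 = (0, 0, 1, -1)ᵀ
v_2 = (0, 1, 0, 0)ᵀ

Let N = A − (-2)·I. We want v_2 with N^2 v_2 = 0 but N^1 v_2 ≠ 0; then v_{j-1} := N · v_j for j = 2, …, 2.

Pick v_2 = (0, 1, 0, 0)ᵀ.
Then v_1 = N · v_2 = (0, 0, 1, -1)ᵀ.

Sanity check: (A − (-2)·I) v_1 = (0, 0, 0, 0)ᵀ = 0. ✓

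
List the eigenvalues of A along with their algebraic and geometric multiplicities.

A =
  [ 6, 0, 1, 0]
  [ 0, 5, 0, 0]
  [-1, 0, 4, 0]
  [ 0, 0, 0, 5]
λ = 5: alg = 4, geom = 3

Step 1 — factor the characteristic polynomial to read off the algebraic multiplicities:
  χ_A(x) = (x - 5)^4

Step 2 — compute geometric multiplicities via the rank-nullity identity g(λ) = n − rank(A − λI):
  rank(A − (5)·I) = 1, so dim ker(A − (5)·I) = n − 1 = 3

Summary:
  λ = 5: algebraic multiplicity = 4, geometric multiplicity = 3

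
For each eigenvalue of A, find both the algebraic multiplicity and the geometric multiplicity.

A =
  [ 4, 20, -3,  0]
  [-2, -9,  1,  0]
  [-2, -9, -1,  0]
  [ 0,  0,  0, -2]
λ = -2: alg = 4, geom = 2

Step 1 — factor the characteristic polynomial to read off the algebraic multiplicities:
  χ_A(x) = (x + 2)^4

Step 2 — compute geometric multiplicities via the rank-nullity identity g(λ) = n − rank(A − λI):
  rank(A − (-2)·I) = 2, so dim ker(A − (-2)·I) = n − 2 = 2

Summary:
  λ = -2: algebraic multiplicity = 4, geometric multiplicity = 2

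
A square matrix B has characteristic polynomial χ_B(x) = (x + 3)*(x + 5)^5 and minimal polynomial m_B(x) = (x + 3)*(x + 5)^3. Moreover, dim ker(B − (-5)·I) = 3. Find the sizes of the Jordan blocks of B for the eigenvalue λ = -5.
Block sizes for λ = -5: [3, 1, 1]

Step 1 — from the characteristic polynomial, algebraic multiplicity of λ = -5 is 5. From dim ker(B − (-5)·I) = 3, there are exactly 3 Jordan blocks for λ = -5.
Step 2 — from the minimal polynomial, the factor (x + 5)^3 tells us the largest block for λ = -5 has size 3.
Step 3 — with total size 5, 3 blocks, and largest block 3, the block sizes (in nonincreasing order) are [3, 1, 1].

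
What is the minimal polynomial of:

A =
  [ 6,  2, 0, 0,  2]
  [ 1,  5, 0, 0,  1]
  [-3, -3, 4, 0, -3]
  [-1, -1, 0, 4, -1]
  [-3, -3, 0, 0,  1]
x^2 - 8*x + 16

The characteristic polynomial is χ_A(x) = (x - 4)^5, so the eigenvalues are known. The minimal polynomial is
  m_A(x) = Π_λ (x − λ)^{k_λ}
where k_λ is the size of the *largest* Jordan block for λ (equivalently, the smallest k with (A − λI)^k v = 0 for every generalised eigenvector v of λ).

  λ = 4: largest Jordan block has size 2, contributing (x − 4)^2

So m_A(x) = (x - 4)^2 = x^2 - 8*x + 16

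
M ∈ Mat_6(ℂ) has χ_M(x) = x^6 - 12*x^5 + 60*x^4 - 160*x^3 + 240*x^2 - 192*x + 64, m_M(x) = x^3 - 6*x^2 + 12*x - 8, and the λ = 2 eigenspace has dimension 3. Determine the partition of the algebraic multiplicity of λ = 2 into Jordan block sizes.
Block sizes for λ = 2: [3, 2, 1]

Step 1 — from the characteristic polynomial, algebraic multiplicity of λ = 2 is 6. From dim ker(M − (2)·I) = 3, there are exactly 3 Jordan blocks for λ = 2.
Step 2 — from the minimal polynomial, the factor (x − 2)^3 tells us the largest block for λ = 2 has size 3.
Step 3 — with total size 6, 3 blocks, and largest block 3, the block sizes (in nonincreasing order) are [3, 2, 1].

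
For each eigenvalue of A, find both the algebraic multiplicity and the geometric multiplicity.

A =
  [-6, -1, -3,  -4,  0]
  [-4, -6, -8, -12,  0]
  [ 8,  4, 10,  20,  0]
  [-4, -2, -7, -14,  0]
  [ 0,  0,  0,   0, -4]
λ = -4: alg = 5, geom = 3

Step 1 — factor the characteristic polynomial to read off the algebraic multiplicities:
  χ_A(x) = (x + 4)^5

Step 2 — compute geometric multiplicities via the rank-nullity identity g(λ) = n − rank(A − λI):
  rank(A − (-4)·I) = 2, so dim ker(A − (-4)·I) = n − 2 = 3

Summary:
  λ = -4: algebraic multiplicity = 5, geometric multiplicity = 3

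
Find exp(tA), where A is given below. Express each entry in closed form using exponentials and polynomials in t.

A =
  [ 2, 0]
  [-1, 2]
e^{tA} =
  [exp(2*t), 0]
  [-t*exp(2*t), exp(2*t)]

Strategy: write A = P · J · P⁻¹ where J is a Jordan canonical form, so e^{tA} = P · e^{tJ} · P⁻¹, and e^{tJ} can be computed block-by-block.

A has Jordan form
J =
  [2, 1]
  [0, 2]
(up to reordering of blocks).

Per-block formulas:
  For a 2×2 Jordan block J_2(2): exp(t · J_2(2)) = e^(2t)·(I + t·N), where N is the 2×2 nilpotent shift.

After assembling e^{tJ} and conjugating by P, we get:

e^{tA} =
  [exp(2*t), 0]
  [-t*exp(2*t), exp(2*t)]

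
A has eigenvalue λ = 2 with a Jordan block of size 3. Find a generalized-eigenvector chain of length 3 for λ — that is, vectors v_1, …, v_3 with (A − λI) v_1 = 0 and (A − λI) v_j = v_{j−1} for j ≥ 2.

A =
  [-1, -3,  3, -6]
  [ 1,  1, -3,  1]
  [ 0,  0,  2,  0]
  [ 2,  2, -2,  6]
A Jordan chain for λ = 2 of length 3:
v_1 = (-6, -2, 0, 4)ᵀ
v_2 = (-3, 1, 0, 2)ᵀ
v_3 = (1, 0, 0, 0)ᵀ

Let N = A − (2)·I. We want v_3 with N^3 v_3 = 0 but N^2 v_3 ≠ 0; then v_{j-1} := N · v_j for j = 3, …, 2.

Pick v_3 = (1, 0, 0, 0)ᵀ.
Then v_2 = N · v_3 = (-3, 1, 0, 2)ᵀ.
Then v_1 = N · v_2 = (-6, -2, 0, 4)ᵀ.

Sanity check: (A − (2)·I) v_1 = (0, 0, 0, 0)ᵀ = 0. ✓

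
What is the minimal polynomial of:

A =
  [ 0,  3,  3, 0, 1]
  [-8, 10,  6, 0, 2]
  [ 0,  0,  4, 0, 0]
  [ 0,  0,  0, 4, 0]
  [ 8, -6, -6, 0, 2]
x^2 - 8*x + 16

The characteristic polynomial is χ_A(x) = (x - 4)^5, so the eigenvalues are known. The minimal polynomial is
  m_A(x) = Π_λ (x − λ)^{k_λ}
where k_λ is the size of the *largest* Jordan block for λ (equivalently, the smallest k with (A − λI)^k v = 0 for every generalised eigenvector v of λ).

  λ = 4: largest Jordan block has size 2, contributing (x − 4)^2

So m_A(x) = (x - 4)^2 = x^2 - 8*x + 16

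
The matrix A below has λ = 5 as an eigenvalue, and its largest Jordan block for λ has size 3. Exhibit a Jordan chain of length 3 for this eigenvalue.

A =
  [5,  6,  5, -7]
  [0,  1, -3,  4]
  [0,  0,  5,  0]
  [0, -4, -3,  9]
A Jordan chain for λ = 5 of length 3:
v_1 = (4, 0, 0, 0)ᵀ
v_2 = (6, -4, 0, -4)ᵀ
v_3 = (0, 1, 0, 0)ᵀ

Let N = A − (5)·I. We want v_3 with N^3 v_3 = 0 but N^2 v_3 ≠ 0; then v_{j-1} := N · v_j for j = 3, …, 2.

Pick v_3 = (0, 1, 0, 0)ᵀ.
Then v_2 = N · v_3 = (6, -4, 0, -4)ᵀ.
Then v_1 = N · v_2 = (4, 0, 0, 0)ᵀ.

Sanity check: (A − (5)·I) v_1 = (0, 0, 0, 0)ᵀ = 0. ✓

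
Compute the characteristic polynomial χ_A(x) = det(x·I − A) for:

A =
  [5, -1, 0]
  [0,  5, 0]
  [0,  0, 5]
x^3 - 15*x^2 + 75*x - 125

Expanding det(x·I − A) (e.g. by cofactor expansion or by noting that A is similar to its Jordan form J, which has the same characteristic polynomial as A) gives
  χ_A(x) = x^3 - 15*x^2 + 75*x - 125
which factors as (x - 5)^3. The eigenvalues (with algebraic multiplicities) are λ = 5 with multiplicity 3.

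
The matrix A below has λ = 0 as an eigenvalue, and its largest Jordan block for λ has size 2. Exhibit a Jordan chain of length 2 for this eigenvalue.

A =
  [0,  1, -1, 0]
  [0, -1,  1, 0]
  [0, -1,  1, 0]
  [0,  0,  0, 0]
A Jordan chain for λ = 0 of length 2:
v_1 = (1, -1, -1, 0)ᵀ
v_2 = (0, 1, 0, 0)ᵀ

Let N = A − (0)·I. We want v_2 with N^2 v_2 = 0 but N^1 v_2 ≠ 0; then v_{j-1} := N · v_j for j = 2, …, 2.

Pick v_2 = (0, 1, 0, 0)ᵀ.
Then v_1 = N · v_2 = (1, -1, -1, 0)ᵀ.

Sanity check: (A − (0)·I) v_1 = (0, 0, 0, 0)ᵀ = 0. ✓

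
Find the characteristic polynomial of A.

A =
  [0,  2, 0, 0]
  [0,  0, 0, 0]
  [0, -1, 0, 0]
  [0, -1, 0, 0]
x^4

Expanding det(x·I − A) (e.g. by cofactor expansion or by noting that A is similar to its Jordan form J, which has the same characteristic polynomial as A) gives
  χ_A(x) = x^4
which factors as x^4. The eigenvalues (with algebraic multiplicities) are λ = 0 with multiplicity 4.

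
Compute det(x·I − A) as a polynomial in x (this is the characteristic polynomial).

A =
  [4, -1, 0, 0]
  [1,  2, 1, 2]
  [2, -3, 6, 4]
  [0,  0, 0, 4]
x^4 - 16*x^3 + 96*x^2 - 256*x + 256

Expanding det(x·I − A) (e.g. by cofactor expansion or by noting that A is similar to its Jordan form J, which has the same characteristic polynomial as A) gives
  χ_A(x) = x^4 - 16*x^3 + 96*x^2 - 256*x + 256
which factors as (x - 4)^4. The eigenvalues (with algebraic multiplicities) are λ = 4 with multiplicity 4.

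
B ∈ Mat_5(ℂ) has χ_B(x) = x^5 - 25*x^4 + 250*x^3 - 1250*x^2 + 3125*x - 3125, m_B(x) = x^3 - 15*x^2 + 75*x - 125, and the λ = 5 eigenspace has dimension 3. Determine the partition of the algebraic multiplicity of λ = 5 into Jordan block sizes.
Block sizes for λ = 5: [3, 1, 1]

Step 1 — from the characteristic polynomial, algebraic multiplicity of λ = 5 is 5. From dim ker(B − (5)·I) = 3, there are exactly 3 Jordan blocks for λ = 5.
Step 2 — from the minimal polynomial, the factor (x − 5)^3 tells us the largest block for λ = 5 has size 3.
Step 3 — with total size 5, 3 blocks, and largest block 3, the block sizes (in nonincreasing order) are [3, 1, 1].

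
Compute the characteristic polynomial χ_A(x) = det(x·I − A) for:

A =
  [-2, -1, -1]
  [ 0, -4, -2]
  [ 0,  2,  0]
x^3 + 6*x^2 + 12*x + 8

Expanding det(x·I − A) (e.g. by cofactor expansion or by noting that A is similar to its Jordan form J, which has the same characteristic polynomial as A) gives
  χ_A(x) = x^3 + 6*x^2 + 12*x + 8
which factors as (x + 2)^3. The eigenvalues (with algebraic multiplicities) are λ = -2 with multiplicity 3.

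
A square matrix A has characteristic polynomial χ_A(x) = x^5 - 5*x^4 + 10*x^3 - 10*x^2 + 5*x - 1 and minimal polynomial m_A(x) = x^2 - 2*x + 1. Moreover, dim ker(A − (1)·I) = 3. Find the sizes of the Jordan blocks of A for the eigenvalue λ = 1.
Block sizes for λ = 1: [2, 2, 1]

Step 1 — from the characteristic polynomial, algebraic multiplicity of λ = 1 is 5. From dim ker(A − (1)·I) = 3, there are exactly 3 Jordan blocks for λ = 1.
Step 2 — from the minimal polynomial, the factor (x − 1)^2 tells us the largest block for λ = 1 has size 2.
Step 3 — with total size 5, 3 blocks, and largest block 2, the block sizes (in nonincreasing order) are [2, 2, 1].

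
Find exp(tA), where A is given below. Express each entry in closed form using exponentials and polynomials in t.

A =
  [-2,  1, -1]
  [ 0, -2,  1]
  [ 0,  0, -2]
e^{tA} =
  [exp(-2*t), t*exp(-2*t), t^2*exp(-2*t)/2 - t*exp(-2*t)]
  [0, exp(-2*t), t*exp(-2*t)]
  [0, 0, exp(-2*t)]

Strategy: write A = P · J · P⁻¹ where J is a Jordan canonical form, so e^{tA} = P · e^{tJ} · P⁻¹, and e^{tJ} can be computed block-by-block.

A has Jordan form
J =
  [-2,  1,  0]
  [ 0, -2,  1]
  [ 0,  0, -2]
(up to reordering of blocks).

Per-block formulas:
  For a 3×3 Jordan block J_3(-2): exp(t · J_3(-2)) = e^(-2t)·(I + t·N + (t^2/2)·N^2), where N is the 3×3 nilpotent shift.

After assembling e^{tJ} and conjugating by P, we get:

e^{tA} =
  [exp(-2*t), t*exp(-2*t), t^2*exp(-2*t)/2 - t*exp(-2*t)]
  [0, exp(-2*t), t*exp(-2*t)]
  [0, 0, exp(-2*t)]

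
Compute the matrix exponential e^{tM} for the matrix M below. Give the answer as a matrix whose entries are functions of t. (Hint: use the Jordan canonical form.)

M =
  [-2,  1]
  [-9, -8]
e^{tM} =
  [3*t*exp(-5*t) + exp(-5*t), t*exp(-5*t)]
  [-9*t*exp(-5*t), -3*t*exp(-5*t) + exp(-5*t)]

Strategy: write M = P · J · P⁻¹ where J is a Jordan canonical form, so e^{tM} = P · e^{tJ} · P⁻¹, and e^{tJ} can be computed block-by-block.

M has Jordan form
J =
  [-5,  1]
  [ 0, -5]
(up to reordering of blocks).

Per-block formulas:
  For a 2×2 Jordan block J_2(-5): exp(t · J_2(-5)) = e^(-5t)·(I + t·N), where N is the 2×2 nilpotent shift.

After assembling e^{tJ} and conjugating by P, we get:

e^{tM} =
  [3*t*exp(-5*t) + exp(-5*t), t*exp(-5*t)]
  [-9*t*exp(-5*t), -3*t*exp(-5*t) + exp(-5*t)]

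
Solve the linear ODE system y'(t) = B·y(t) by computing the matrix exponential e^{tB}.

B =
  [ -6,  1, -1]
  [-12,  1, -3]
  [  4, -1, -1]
e^{tB} =
  [-4*t*exp(-2*t) + exp(-2*t), t*exp(-2*t), -t*exp(-2*t)]
  [-12*t*exp(-2*t), 3*t*exp(-2*t) + exp(-2*t), -3*t*exp(-2*t)]
  [4*t*exp(-2*t), -t*exp(-2*t), t*exp(-2*t) + exp(-2*t)]

Strategy: write B = P · J · P⁻¹ where J is a Jordan canonical form, so e^{tB} = P · e^{tJ} · P⁻¹, and e^{tJ} can be computed block-by-block.

B has Jordan form
J =
  [-2,  1,  0]
  [ 0, -2,  0]
  [ 0,  0, -2]
(up to reordering of blocks).

Per-block formulas:
  For a 2×2 Jordan block J_2(-2): exp(t · J_2(-2)) = e^(-2t)·(I + t·N), where N is the 2×2 nilpotent shift.
  For a 1×1 block at λ = -2: exp(t · [-2]) = [e^(-2t)].

After assembling e^{tJ} and conjugating by P, we get:

e^{tB} =
  [-4*t*exp(-2*t) + exp(-2*t), t*exp(-2*t), -t*exp(-2*t)]
  [-12*t*exp(-2*t), 3*t*exp(-2*t) + exp(-2*t), -3*t*exp(-2*t)]
  [4*t*exp(-2*t), -t*exp(-2*t), t*exp(-2*t) + exp(-2*t)]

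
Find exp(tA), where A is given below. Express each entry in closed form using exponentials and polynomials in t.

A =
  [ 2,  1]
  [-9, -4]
e^{tA} =
  [3*t*exp(-t) + exp(-t), t*exp(-t)]
  [-9*t*exp(-t), -3*t*exp(-t) + exp(-t)]

Strategy: write A = P · J · P⁻¹ where J is a Jordan canonical form, so e^{tA} = P · e^{tJ} · P⁻¹, and e^{tJ} can be computed block-by-block.

A has Jordan form
J =
  [-1,  1]
  [ 0, -1]
(up to reordering of blocks).

Per-block formulas:
  For a 2×2 Jordan block J_2(-1): exp(t · J_2(-1)) = e^(-1t)·(I + t·N), where N is the 2×2 nilpotent shift.

After assembling e^{tJ} and conjugating by P, we get:

e^{tA} =
  [3*t*exp(-t) + exp(-t), t*exp(-t)]
  [-9*t*exp(-t), -3*t*exp(-t) + exp(-t)]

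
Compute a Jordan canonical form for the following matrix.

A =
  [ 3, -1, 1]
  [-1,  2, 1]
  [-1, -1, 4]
J_3(3)

The characteristic polynomial is
  det(x·I − A) = x^3 - 9*x^2 + 27*x - 27 = (x - 3)^3

Eigenvalues and multiplicities (the geometric multiplicity of λ is n − rank(A − λI), which equals the number of Jordan blocks for λ):
  λ = 3: algebraic multiplicity = 3, geometric multiplicity = 1

Determining the block sizes for each eigenvalue:
  λ = 3: one block (gm = 1), so the single block has size am = 3 → block sizes [3]

Assembling the blocks gives a Jordan form
J =
  [3, 1, 0]
  [0, 3, 1]
  [0, 0, 3]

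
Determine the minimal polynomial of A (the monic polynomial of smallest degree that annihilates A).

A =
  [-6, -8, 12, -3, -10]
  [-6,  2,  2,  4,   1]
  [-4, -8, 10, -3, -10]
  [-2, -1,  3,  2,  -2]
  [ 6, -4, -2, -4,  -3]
x^4 - 7*x^3 + 9*x^2 + 27*x - 54

The characteristic polynomial is χ_A(x) = (x - 3)^3*(x + 2)^2, so the eigenvalues are known. The minimal polynomial is
  m_A(x) = Π_λ (x − λ)^{k_λ}
where k_λ is the size of the *largest* Jordan block for λ (equivalently, the smallest k with (A − λI)^k v = 0 for every generalised eigenvector v of λ).

  λ = -2: largest Jordan block has size 1, contributing (x + 2)
  λ = 3: largest Jordan block has size 3, contributing (x − 3)^3

So m_A(x) = (x - 3)^3*(x + 2) = x^4 - 7*x^3 + 9*x^2 + 27*x - 54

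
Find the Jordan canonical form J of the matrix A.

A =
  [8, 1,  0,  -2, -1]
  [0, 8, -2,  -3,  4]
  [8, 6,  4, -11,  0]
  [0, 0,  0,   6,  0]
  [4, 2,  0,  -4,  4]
J_3(6) ⊕ J_1(6) ⊕ J_1(6)

The characteristic polynomial is
  det(x·I − A) = x^5 - 30*x^4 + 360*x^3 - 2160*x^2 + 6480*x - 7776 = (x - 6)^5

Eigenvalues and multiplicities (the geometric multiplicity of λ is n − rank(A − λI), which equals the number of Jordan blocks for λ):
  λ = 6: algebraic multiplicity = 5, geometric multiplicity = 3

Determining the block sizes for each eigenvalue:
  λ = 6: with am = 5 and gm = 3, the partition is not yet determined (e.g. several partitions of 5 into 3 parts exist). Let N = A − (6)·I. Computing rank(N^1) = 2, rank(N^2) = 1, rank(N^3) = 0; the number of blocks of size ≥ j is rank(N^{j−1}) − rank(N^j), giving [3, 1, 1]. So we have 1 block(s) of size 3, 2 block(s) of size 1 → block sizes [3, 1, 1]

Assembling the blocks gives a Jordan form
J =
  [6, 1, 0, 0, 0]
  [0, 6, 1, 0, 0]
  [0, 0, 6, 0, 0]
  [0, 0, 0, 6, 0]
  [0, 0, 0, 0, 6]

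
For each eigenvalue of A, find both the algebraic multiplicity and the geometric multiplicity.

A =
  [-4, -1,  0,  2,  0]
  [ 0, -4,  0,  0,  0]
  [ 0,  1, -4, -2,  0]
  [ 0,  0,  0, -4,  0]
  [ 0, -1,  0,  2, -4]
λ = -4: alg = 5, geom = 4

Step 1 — factor the characteristic polynomial to read off the algebraic multiplicities:
  χ_A(x) = (x + 4)^5

Step 2 — compute geometric multiplicities via the rank-nullity identity g(λ) = n − rank(A − λI):
  rank(A − (-4)·I) = 1, so dim ker(A − (-4)·I) = n − 1 = 4

Summary:
  λ = -4: algebraic multiplicity = 5, geometric multiplicity = 4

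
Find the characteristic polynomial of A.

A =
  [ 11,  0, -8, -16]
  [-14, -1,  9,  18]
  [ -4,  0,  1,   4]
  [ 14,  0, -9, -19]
x^4 + 8*x^3 + 18*x^2 + 16*x + 5

Expanding det(x·I − A) (e.g. by cofactor expansion or by noting that A is similar to its Jordan form J, which has the same characteristic polynomial as A) gives
  χ_A(x) = x^4 + 8*x^3 + 18*x^2 + 16*x + 5
which factors as (x + 1)^3*(x + 5). The eigenvalues (with algebraic multiplicities) are λ = -5 with multiplicity 1, λ = -1 with multiplicity 3.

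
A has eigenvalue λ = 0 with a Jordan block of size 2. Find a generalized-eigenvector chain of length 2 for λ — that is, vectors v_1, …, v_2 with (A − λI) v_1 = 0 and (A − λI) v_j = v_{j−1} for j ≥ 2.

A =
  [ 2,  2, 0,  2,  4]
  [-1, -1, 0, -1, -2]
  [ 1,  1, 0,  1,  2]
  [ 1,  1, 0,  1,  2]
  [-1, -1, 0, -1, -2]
A Jordan chain for λ = 0 of length 2:
v_1 = (2, -1, 1, 1, -1)ᵀ
v_2 = (1, 0, 0, 0, 0)ᵀ

Let N = A − (0)·I. We want v_2 with N^2 v_2 = 0 but N^1 v_2 ≠ 0; then v_{j-1} := N · v_j for j = 2, …, 2.

Pick v_2 = (1, 0, 0, 0, 0)ᵀ.
Then v_1 = N · v_2 = (2, -1, 1, 1, -1)ᵀ.

Sanity check: (A − (0)·I) v_1 = (0, 0, 0, 0, 0)ᵀ = 0. ✓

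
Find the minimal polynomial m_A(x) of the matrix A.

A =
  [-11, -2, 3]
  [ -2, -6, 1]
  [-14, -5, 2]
x^3 + 15*x^2 + 75*x + 125

The characteristic polynomial is χ_A(x) = (x + 5)^3, so the eigenvalues are known. The minimal polynomial is
  m_A(x) = Π_λ (x − λ)^{k_λ}
where k_λ is the size of the *largest* Jordan block for λ (equivalently, the smallest k with (A − λI)^k v = 0 for every generalised eigenvector v of λ).

  λ = -5: largest Jordan block has size 3, contributing (x + 5)^3

So m_A(x) = (x + 5)^3 = x^3 + 15*x^2 + 75*x + 125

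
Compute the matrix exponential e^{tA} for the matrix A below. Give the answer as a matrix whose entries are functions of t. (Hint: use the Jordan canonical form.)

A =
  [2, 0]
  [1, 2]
e^{tA} =
  [exp(2*t), 0]
  [t*exp(2*t), exp(2*t)]

Strategy: write A = P · J · P⁻¹ where J is a Jordan canonical form, so e^{tA} = P · e^{tJ} · P⁻¹, and e^{tJ} can be computed block-by-block.

A has Jordan form
J =
  [2, 1]
  [0, 2]
(up to reordering of blocks).

Per-block formulas:
  For a 2×2 Jordan block J_2(2): exp(t · J_2(2)) = e^(2t)·(I + t·N), where N is the 2×2 nilpotent shift.

After assembling e^{tJ} and conjugating by P, we get:

e^{tA} =
  [exp(2*t), 0]
  [t*exp(2*t), exp(2*t)]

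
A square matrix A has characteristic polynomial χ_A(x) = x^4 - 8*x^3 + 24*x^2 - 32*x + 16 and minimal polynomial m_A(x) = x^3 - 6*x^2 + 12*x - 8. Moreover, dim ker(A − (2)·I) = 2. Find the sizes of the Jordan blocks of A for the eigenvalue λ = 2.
Block sizes for λ = 2: [3, 1]

Step 1 — from the characteristic polynomial, algebraic multiplicity of λ = 2 is 4. From dim ker(A − (2)·I) = 2, there are exactly 2 Jordan blocks for λ = 2.
Step 2 — from the minimal polynomial, the factor (x − 2)^3 tells us the largest block for λ = 2 has size 3.
Step 3 — with total size 4, 2 blocks, and largest block 3, the block sizes (in nonincreasing order) are [3, 1].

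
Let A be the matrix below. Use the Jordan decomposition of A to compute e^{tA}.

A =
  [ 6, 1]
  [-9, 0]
e^{tA} =
  [3*t*exp(3*t) + exp(3*t), t*exp(3*t)]
  [-9*t*exp(3*t), -3*t*exp(3*t) + exp(3*t)]

Strategy: write A = P · J · P⁻¹ where J is a Jordan canonical form, so e^{tA} = P · e^{tJ} · P⁻¹, and e^{tJ} can be computed block-by-block.

A has Jordan form
J =
  [3, 1]
  [0, 3]
(up to reordering of blocks).

Per-block formulas:
  For a 2×2 Jordan block J_2(3): exp(t · J_2(3)) = e^(3t)·(I + t·N), where N is the 2×2 nilpotent shift.

After assembling e^{tJ} and conjugating by P, we get:

e^{tA} =
  [3*t*exp(3*t) + exp(3*t), t*exp(3*t)]
  [-9*t*exp(3*t), -3*t*exp(3*t) + exp(3*t)]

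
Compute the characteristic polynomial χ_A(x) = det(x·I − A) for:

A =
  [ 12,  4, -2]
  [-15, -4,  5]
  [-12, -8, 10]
x^3 - 18*x^2 + 108*x - 216

Expanding det(x·I − A) (e.g. by cofactor expansion or by noting that A is similar to its Jordan form J, which has the same characteristic polynomial as A) gives
  χ_A(x) = x^3 - 18*x^2 + 108*x - 216
which factors as (x - 6)^3. The eigenvalues (with algebraic multiplicities) are λ = 6 with multiplicity 3.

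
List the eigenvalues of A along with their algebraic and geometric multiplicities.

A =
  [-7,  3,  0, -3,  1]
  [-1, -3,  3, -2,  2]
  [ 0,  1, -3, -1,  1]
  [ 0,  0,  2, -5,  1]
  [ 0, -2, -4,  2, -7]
λ = -5: alg = 5, geom = 2

Step 1 — factor the characteristic polynomial to read off the algebraic multiplicities:
  χ_A(x) = (x + 5)^5

Step 2 — compute geometric multiplicities via the rank-nullity identity g(λ) = n − rank(A − λI):
  rank(A − (-5)·I) = 3, so dim ker(A − (-5)·I) = n − 3 = 2

Summary:
  λ = -5: algebraic multiplicity = 5, geometric multiplicity = 2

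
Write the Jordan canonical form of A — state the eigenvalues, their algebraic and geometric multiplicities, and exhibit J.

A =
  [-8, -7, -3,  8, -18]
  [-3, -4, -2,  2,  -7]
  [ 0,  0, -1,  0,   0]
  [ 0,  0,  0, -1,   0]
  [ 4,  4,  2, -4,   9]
J_3(-1) ⊕ J_1(-1) ⊕ J_1(-1)

The characteristic polynomial is
  det(x·I − A) = x^5 + 5*x^4 + 10*x^3 + 10*x^2 + 5*x + 1 = (x + 1)^5

Eigenvalues and multiplicities (the geometric multiplicity of λ is n − rank(A − λI), which equals the number of Jordan blocks for λ):
  λ = -1: algebraic multiplicity = 5, geometric multiplicity = 3

Determining the block sizes for each eigenvalue:
  λ = -1: with am = 5 and gm = 3, the partition is not yet determined (e.g. several partitions of 5 into 3 parts exist). Let N = A − (-1)·I. Computing rank(N^1) = 2, rank(N^2) = 1, rank(N^3) = 0; the number of blocks of size ≥ j is rank(N^{j−1}) − rank(N^j), giving [3, 1, 1]. So we have 1 block(s) of size 3, 2 block(s) of size 1 → block sizes [3, 1, 1]

Assembling the blocks gives a Jordan form
J =
  [-1,  1,  0,  0,  0]
  [ 0, -1,  1,  0,  0]
  [ 0,  0, -1,  0,  0]
  [ 0,  0,  0, -1,  0]
  [ 0,  0,  0,  0, -1]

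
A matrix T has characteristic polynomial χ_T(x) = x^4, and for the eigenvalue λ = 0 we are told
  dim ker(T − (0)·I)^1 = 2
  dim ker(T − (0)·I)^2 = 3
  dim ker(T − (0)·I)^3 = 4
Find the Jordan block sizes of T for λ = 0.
Block sizes for λ = 0: [3, 1]

From the dimensions of kernels of powers, the number of Jordan blocks of size at least j is d_j − d_{j−1} where d_j = dim ker(N^j) (with d_0 = 0). Computing the differences gives [2, 1, 1].
The number of blocks of size exactly k is (#blocks of size ≥ k) − (#blocks of size ≥ k + 1), so the partition is: 1 block(s) of size 1, 1 block(s) of size 3.
In nonincreasing order the block sizes are [3, 1].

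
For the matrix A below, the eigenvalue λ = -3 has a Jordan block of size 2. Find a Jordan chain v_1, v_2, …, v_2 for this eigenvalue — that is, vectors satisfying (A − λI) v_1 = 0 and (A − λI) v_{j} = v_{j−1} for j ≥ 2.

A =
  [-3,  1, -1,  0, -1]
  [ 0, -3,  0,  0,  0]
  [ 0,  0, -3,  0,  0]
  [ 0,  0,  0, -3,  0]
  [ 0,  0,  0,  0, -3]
A Jordan chain for λ = -3 of length 2:
v_1 = (1, 0, 0, 0, 0)ᵀ
v_2 = (0, 1, 0, 0, 0)ᵀ

Let N = A − (-3)·I. We want v_2 with N^2 v_2 = 0 but N^1 v_2 ≠ 0; then v_{j-1} := N · v_j for j = 2, …, 2.

Pick v_2 = (0, 1, 0, 0, 0)ᵀ.
Then v_1 = N · v_2 = (1, 0, 0, 0, 0)ᵀ.

Sanity check: (A − (-3)·I) v_1 = (0, 0, 0, 0, 0)ᵀ = 0. ✓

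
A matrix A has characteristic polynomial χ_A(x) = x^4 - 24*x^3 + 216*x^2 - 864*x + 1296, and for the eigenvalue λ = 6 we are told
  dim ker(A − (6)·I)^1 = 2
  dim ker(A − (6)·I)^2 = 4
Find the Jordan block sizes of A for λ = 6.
Block sizes for λ = 6: [2, 2]

From the dimensions of kernels of powers, the number of Jordan blocks of size at least j is d_j − d_{j−1} where d_j = dim ker(N^j) (with d_0 = 0). Computing the differences gives [2, 2].
The number of blocks of size exactly k is (#blocks of size ≥ k) − (#blocks of size ≥ k + 1), so the partition is: 2 block(s) of size 2.
In nonincreasing order the block sizes are [2, 2].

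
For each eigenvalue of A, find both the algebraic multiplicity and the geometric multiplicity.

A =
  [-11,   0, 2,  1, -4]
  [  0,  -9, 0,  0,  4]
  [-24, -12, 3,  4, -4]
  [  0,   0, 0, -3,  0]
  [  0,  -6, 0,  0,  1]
λ = -5: alg = 2, geom = 2; λ = -3: alg = 3, geom = 2

Step 1 — factor the characteristic polynomial to read off the algebraic multiplicities:
  χ_A(x) = (x + 3)^3*(x + 5)^2

Step 2 — compute geometric multiplicities via the rank-nullity identity g(λ) = n − rank(A − λI):
  rank(A − (-5)·I) = 3, so dim ker(A − (-5)·I) = n − 3 = 2
  rank(A − (-3)·I) = 3, so dim ker(A − (-3)·I) = n − 3 = 2

Summary:
  λ = -5: algebraic multiplicity = 2, geometric multiplicity = 2
  λ = -3: algebraic multiplicity = 3, geometric multiplicity = 2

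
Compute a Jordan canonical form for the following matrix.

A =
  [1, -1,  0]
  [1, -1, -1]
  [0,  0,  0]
J_3(0)

The characteristic polynomial is
  det(x·I − A) = x^3

Eigenvalues and multiplicities (the geometric multiplicity of λ is n − rank(A − λI), which equals the number of Jordan blocks for λ):
  λ = 0: algebraic multiplicity = 3, geometric multiplicity = 1

Determining the block sizes for each eigenvalue:
  λ = 0: one block (gm = 1), so the single block has size am = 3 → block sizes [3]

Assembling the blocks gives a Jordan form
J =
  [0, 1, 0]
  [0, 0, 1]
  [0, 0, 0]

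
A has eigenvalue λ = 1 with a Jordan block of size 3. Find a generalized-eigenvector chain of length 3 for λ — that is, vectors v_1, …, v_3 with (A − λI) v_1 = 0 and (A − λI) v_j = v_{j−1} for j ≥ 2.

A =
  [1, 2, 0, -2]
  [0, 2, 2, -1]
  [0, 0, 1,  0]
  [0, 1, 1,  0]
A Jordan chain for λ = 1 of length 3:
v_1 = (2, 1, 0, 1)ᵀ
v_2 = (0, 2, 0, 1)ᵀ
v_3 = (0, 0, 1, 0)ᵀ

Let N = A − (1)·I. We want v_3 with N^3 v_3 = 0 but N^2 v_3 ≠ 0; then v_{j-1} := N · v_j for j = 3, …, 2.

Pick v_3 = (0, 0, 1, 0)ᵀ.
Then v_2 = N · v_3 = (0, 2, 0, 1)ᵀ.
Then v_1 = N · v_2 = (2, 1, 0, 1)ᵀ.

Sanity check: (A − (1)·I) v_1 = (0, 0, 0, 0)ᵀ = 0. ✓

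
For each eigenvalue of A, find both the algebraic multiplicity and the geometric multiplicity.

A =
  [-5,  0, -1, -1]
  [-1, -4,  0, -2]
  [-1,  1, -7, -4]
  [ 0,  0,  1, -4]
λ = -5: alg = 4, geom = 2

Step 1 — factor the characteristic polynomial to read off the algebraic multiplicities:
  χ_A(x) = (x + 5)^4

Step 2 — compute geometric multiplicities via the rank-nullity identity g(λ) = n − rank(A − λI):
  rank(A − (-5)·I) = 2, so dim ker(A − (-5)·I) = n − 2 = 2

Summary:
  λ = -5: algebraic multiplicity = 4, geometric multiplicity = 2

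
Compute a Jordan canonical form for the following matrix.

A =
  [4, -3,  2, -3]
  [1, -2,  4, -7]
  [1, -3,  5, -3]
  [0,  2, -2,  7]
J_2(3) ⊕ J_1(3) ⊕ J_1(5)

The characteristic polynomial is
  det(x·I − A) = x^4 - 14*x^3 + 72*x^2 - 162*x + 135 = (x - 5)*(x - 3)^3

Eigenvalues and multiplicities (the geometric multiplicity of λ is n − rank(A − λI), which equals the number of Jordan blocks for λ):
  λ = 3: algebraic multiplicity = 3, geometric multiplicity = 2
  λ = 5: algebraic multiplicity = 1, geometric multiplicity = 1

Determining the block sizes for each eigenvalue:
  λ = 3: 2 blocks summing to 3 forces exactly one block of size 2 and the rest size 1 → block sizes [2, 1]
  λ = 5: one block (gm = 1), so the single block has size am = 1 → block sizes [1]

Assembling the blocks gives a Jordan form
J =
  [3, 1, 0, 0]
  [0, 3, 0, 0]
  [0, 0, 3, 0]
  [0, 0, 0, 5]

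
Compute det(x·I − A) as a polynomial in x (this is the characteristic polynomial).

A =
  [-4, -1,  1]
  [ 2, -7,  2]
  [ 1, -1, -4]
x^3 + 15*x^2 + 75*x + 125

Expanding det(x·I − A) (e.g. by cofactor expansion or by noting that A is similar to its Jordan form J, which has the same characteristic polynomial as A) gives
  χ_A(x) = x^3 + 15*x^2 + 75*x + 125
which factors as (x + 5)^3. The eigenvalues (with algebraic multiplicities) are λ = -5 with multiplicity 3.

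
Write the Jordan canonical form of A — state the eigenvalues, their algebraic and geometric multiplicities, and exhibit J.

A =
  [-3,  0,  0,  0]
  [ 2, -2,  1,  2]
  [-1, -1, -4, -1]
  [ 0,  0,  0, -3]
J_3(-3) ⊕ J_1(-3)

The characteristic polynomial is
  det(x·I − A) = x^4 + 12*x^3 + 54*x^2 + 108*x + 81 = (x + 3)^4

Eigenvalues and multiplicities (the geometric multiplicity of λ is n − rank(A − λI), which equals the number of Jordan blocks for λ):
  λ = -3: algebraic multiplicity = 4, geometric multiplicity = 2

Determining the block sizes for each eigenvalue:
  λ = -3: with am = 4 and gm = 2, the partition is not yet determined (e.g. several partitions of 4 into 2 parts exist). Let N = A − (-3)·I. Computing rank(N^1) = 2, rank(N^2) = 1, rank(N^3) = 0; the number of blocks of size ≥ j is rank(N^{j−1}) − rank(N^j), giving [2, 1, 1]. So we have 1 block(s) of size 3, 1 block(s) of size 1 → block sizes [3, 1]

Assembling the blocks gives a Jordan form
J =
  [-3,  1,  0,  0]
  [ 0, -3,  1,  0]
  [ 0,  0, -3,  0]
  [ 0,  0,  0, -3]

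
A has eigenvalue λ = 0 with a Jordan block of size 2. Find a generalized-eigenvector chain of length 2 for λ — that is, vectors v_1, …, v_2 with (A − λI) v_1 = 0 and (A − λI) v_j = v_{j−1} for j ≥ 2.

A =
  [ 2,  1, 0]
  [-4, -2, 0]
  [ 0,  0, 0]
A Jordan chain for λ = 0 of length 2:
v_1 = (2, -4, 0)ᵀ
v_2 = (1, 0, 0)ᵀ

Let N = A − (0)·I. We want v_2 with N^2 v_2 = 0 but N^1 v_2 ≠ 0; then v_{j-1} := N · v_j for j = 2, …, 2.

Pick v_2 = (1, 0, 0)ᵀ.
Then v_1 = N · v_2 = (2, -4, 0)ᵀ.

Sanity check: (A − (0)·I) v_1 = (0, 0, 0)ᵀ = 0. ✓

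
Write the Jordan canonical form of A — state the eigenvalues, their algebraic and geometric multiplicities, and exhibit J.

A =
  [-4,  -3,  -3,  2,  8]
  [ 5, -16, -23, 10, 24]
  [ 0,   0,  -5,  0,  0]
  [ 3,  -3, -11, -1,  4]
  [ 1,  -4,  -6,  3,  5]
J_2(-5) ⊕ J_1(-5) ⊕ J_2(-3)

The characteristic polynomial is
  det(x·I − A) = x^5 + 21*x^4 + 174*x^3 + 710*x^2 + 1425*x + 1125 = (x + 3)^2*(x + 5)^3

Eigenvalues and multiplicities (the geometric multiplicity of λ is n − rank(A − λI), which equals the number of Jordan blocks for λ):
  λ = -5: algebraic multiplicity = 3, geometric multiplicity = 2
  λ = -3: algebraic multiplicity = 2, geometric multiplicity = 1

Determining the block sizes for each eigenvalue:
  λ = -5: 2 blocks summing to 3 forces exactly one block of size 2 and the rest size 1 → block sizes [2, 1]
  λ = -3: one block (gm = 1), so the single block has size am = 2 → block sizes [2]

Assembling the blocks gives a Jordan form
J =
  [-5,  1,  0,  0,  0]
  [ 0, -5,  0,  0,  0]
  [ 0,  0, -5,  0,  0]
  [ 0,  0,  0, -3,  1]
  [ 0,  0,  0,  0, -3]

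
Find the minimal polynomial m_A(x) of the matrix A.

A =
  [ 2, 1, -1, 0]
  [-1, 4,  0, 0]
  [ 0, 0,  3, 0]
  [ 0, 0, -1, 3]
x^3 - 9*x^2 + 27*x - 27

The characteristic polynomial is χ_A(x) = (x - 3)^4, so the eigenvalues are known. The minimal polynomial is
  m_A(x) = Π_λ (x − λ)^{k_λ}
where k_λ is the size of the *largest* Jordan block for λ (equivalently, the smallest k with (A − λI)^k v = 0 for every generalised eigenvector v of λ).

  λ = 3: largest Jordan block has size 3, contributing (x − 3)^3

So m_A(x) = (x - 3)^3 = x^3 - 9*x^2 + 27*x - 27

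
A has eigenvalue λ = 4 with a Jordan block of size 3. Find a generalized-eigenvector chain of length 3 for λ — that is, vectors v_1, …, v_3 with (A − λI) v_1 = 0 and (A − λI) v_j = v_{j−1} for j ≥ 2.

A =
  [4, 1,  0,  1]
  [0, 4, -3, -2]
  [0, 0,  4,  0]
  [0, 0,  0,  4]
A Jordan chain for λ = 4 of length 3:
v_1 = (-3, 0, 0, 0)ᵀ
v_2 = (0, -3, 0, 0)ᵀ
v_3 = (0, 0, 1, 0)ᵀ

Let N = A − (4)·I. We want v_3 with N^3 v_3 = 0 but N^2 v_3 ≠ 0; then v_{j-1} := N · v_j for j = 3, …, 2.

Pick v_3 = (0, 0, 1, 0)ᵀ.
Then v_2 = N · v_3 = (0, -3, 0, 0)ᵀ.
Then v_1 = N · v_2 = (-3, 0, 0, 0)ᵀ.

Sanity check: (A − (4)·I) v_1 = (0, 0, 0, 0)ᵀ = 0. ✓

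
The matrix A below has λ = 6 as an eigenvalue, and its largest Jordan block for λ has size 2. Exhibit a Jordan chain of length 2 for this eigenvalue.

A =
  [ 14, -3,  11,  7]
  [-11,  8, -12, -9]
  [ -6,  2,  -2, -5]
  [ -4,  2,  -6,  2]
A Jordan chain for λ = 6 of length 2:
v_1 = (8, -10, -6, -4)ᵀ
v_2 = (0, 1, 1, 0)ᵀ

Let N = A − (6)·I. We want v_2 with N^2 v_2 = 0 but N^1 v_2 ≠ 0; then v_{j-1} := N · v_j for j = 2, …, 2.

Pick v_2 = (0, 1, 1, 0)ᵀ.
Then v_1 = N · v_2 = (8, -10, -6, -4)ᵀ.

Sanity check: (A − (6)·I) v_1 = (0, 0, 0, 0)ᵀ = 0. ✓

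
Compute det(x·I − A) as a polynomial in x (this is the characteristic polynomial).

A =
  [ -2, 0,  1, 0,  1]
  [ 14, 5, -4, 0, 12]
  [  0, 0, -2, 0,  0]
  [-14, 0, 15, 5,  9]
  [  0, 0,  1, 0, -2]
x^5 - 4*x^4 - 23*x^3 + 38*x^2 + 220*x + 200

Expanding det(x·I − A) (e.g. by cofactor expansion or by noting that A is similar to its Jordan form J, which has the same characteristic polynomial as A) gives
  χ_A(x) = x^5 - 4*x^4 - 23*x^3 + 38*x^2 + 220*x + 200
which factors as (x - 5)^2*(x + 2)^3. The eigenvalues (with algebraic multiplicities) are λ = -2 with multiplicity 3, λ = 5 with multiplicity 2.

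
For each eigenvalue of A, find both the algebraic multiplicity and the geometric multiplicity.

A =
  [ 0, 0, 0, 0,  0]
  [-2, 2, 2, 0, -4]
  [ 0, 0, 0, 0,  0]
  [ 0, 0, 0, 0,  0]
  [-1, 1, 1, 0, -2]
λ = 0: alg = 5, geom = 4

Step 1 — factor the characteristic polynomial to read off the algebraic multiplicities:
  χ_A(x) = x^5

Step 2 — compute geometric multiplicities via the rank-nullity identity g(λ) = n − rank(A − λI):
  rank(A − (0)·I) = 1, so dim ker(A − (0)·I) = n − 1 = 4

Summary:
  λ = 0: algebraic multiplicity = 5, geometric multiplicity = 4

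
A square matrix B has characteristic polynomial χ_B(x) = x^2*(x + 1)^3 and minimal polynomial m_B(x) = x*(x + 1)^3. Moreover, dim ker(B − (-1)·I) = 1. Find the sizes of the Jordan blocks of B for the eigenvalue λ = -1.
Block sizes for λ = -1: [3]

Step 1 — from the characteristic polynomial, algebraic multiplicity of λ = -1 is 3. From dim ker(B − (-1)·I) = 1, there are exactly 1 Jordan blocks for λ = -1.
Step 2 — from the minimal polynomial, the factor (x + 1)^3 tells us the largest block for λ = -1 has size 3.
Step 3 — with total size 3, 1 blocks, and largest block 3, the block sizes (in nonincreasing order) are [3].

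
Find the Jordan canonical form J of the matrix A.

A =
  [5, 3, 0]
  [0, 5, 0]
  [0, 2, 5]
J_2(5) ⊕ J_1(5)

The characteristic polynomial is
  det(x·I − A) = x^3 - 15*x^2 + 75*x - 125 = (x - 5)^3

Eigenvalues and multiplicities (the geometric multiplicity of λ is n − rank(A − λI), which equals the number of Jordan blocks for λ):
  λ = 5: algebraic multiplicity = 3, geometric multiplicity = 2

Determining the block sizes for each eigenvalue:
  λ = 5: 2 blocks summing to 3 forces exactly one block of size 2 and the rest size 1 → block sizes [2, 1]

Assembling the blocks gives a Jordan form
J =
  [5, 1, 0]
  [0, 5, 0]
  [0, 0, 5]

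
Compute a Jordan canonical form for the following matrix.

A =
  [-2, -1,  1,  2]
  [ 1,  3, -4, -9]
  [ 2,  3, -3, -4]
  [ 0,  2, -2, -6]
J_3(-2) ⊕ J_1(-2)

The characteristic polynomial is
  det(x·I − A) = x^4 + 8*x^3 + 24*x^2 + 32*x + 16 = (x + 2)^4

Eigenvalues and multiplicities (the geometric multiplicity of λ is n − rank(A − λI), which equals the number of Jordan blocks for λ):
  λ = -2: algebraic multiplicity = 4, geometric multiplicity = 2

Determining the block sizes for each eigenvalue:
  λ = -2: with am = 4 and gm = 2, the partition is not yet determined (e.g. several partitions of 4 into 2 parts exist). Let N = A − (-2)·I. Computing rank(N^1) = 2, rank(N^2) = 1, rank(N^3) = 0; the number of blocks of size ≥ j is rank(N^{j−1}) − rank(N^j), giving [2, 1, 1]. So we have 1 block(s) of size 3, 1 block(s) of size 1 → block sizes [3, 1]

Assembling the blocks gives a Jordan form
J =
  [-2,  1,  0,  0]
  [ 0, -2,  1,  0]
  [ 0,  0, -2,  0]
  [ 0,  0,  0, -2]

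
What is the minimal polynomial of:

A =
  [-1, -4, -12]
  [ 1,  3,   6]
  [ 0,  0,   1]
x^2 - 2*x + 1

The characteristic polynomial is χ_A(x) = (x - 1)^3, so the eigenvalues are known. The minimal polynomial is
  m_A(x) = Π_λ (x − λ)^{k_λ}
where k_λ is the size of the *largest* Jordan block for λ (equivalently, the smallest k with (A − λI)^k v = 0 for every generalised eigenvector v of λ).

  λ = 1: largest Jordan block has size 2, contributing (x − 1)^2

So m_A(x) = (x - 1)^2 = x^2 - 2*x + 1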